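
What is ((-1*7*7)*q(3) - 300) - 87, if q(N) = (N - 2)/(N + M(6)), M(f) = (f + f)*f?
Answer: -29074/75 ≈ -387.65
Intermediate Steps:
M(f) = 2*f² (M(f) = (2*f)*f = 2*f²)
q(N) = (-2 + N)/(72 + N) (q(N) = (N - 2)/(N + 2*6²) = (-2 + N)/(N + 2*36) = (-2 + N)/(N + 72) = (-2 + N)/(72 + N))
((-1*7*7)*q(3) - 300) - 87 = ((-1*7*7)*((-2 + 3)/(72 + 3)) - 300) - 87 = ((-7*7)*(1/75) - 300) - 87 = (-49/75 - 300) - 87 = -22549/75 - 87 = -29074/75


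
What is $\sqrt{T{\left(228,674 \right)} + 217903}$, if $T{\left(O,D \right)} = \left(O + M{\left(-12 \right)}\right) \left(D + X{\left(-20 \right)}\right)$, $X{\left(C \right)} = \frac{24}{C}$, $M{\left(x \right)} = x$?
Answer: $\frac{\sqrt{9080695}}{5} \approx 602.68$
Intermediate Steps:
$T{\left(O,D \right)} = \left(-12 + O\right) \left(- \frac{6}{5} + D\right)$ ($T{\left(O,D \right)} = \left(O - 12\right) \left(D + \frac{24}{-20}\right) = \left(-12 + O\right) \left(D + 24 \left(- \frac{1}{20}\right)\right) = \left(-12 + O\right) \left(D - \frac{6}{5}\right) = \left(-12 + O\right) \left(- \frac{6}{5} + D\right)$)
$\sqrt{T{\left(228,674 \right)} + 217903} = \sqrt{\left(\frac{72}{5} - 8088 - \frac{1368}{5} + 674 \cdot 228\right) + 217903} = \sqrt{\left(\frac{72}{5} - 8088 - \frac{1368}{5} + 153672\right) + 217903} = \sqrt{\frac{726624}{5} + 217903} = \sqrt{\frac{1816139}{5}} = \frac{\sqrt{9080695}}{5}$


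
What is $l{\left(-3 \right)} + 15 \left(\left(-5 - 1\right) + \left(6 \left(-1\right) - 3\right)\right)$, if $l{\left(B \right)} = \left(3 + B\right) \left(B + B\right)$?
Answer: $-225$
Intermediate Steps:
$l{\left(B \right)} = 2 B \left(3 + B\right)$ ($l{\left(B \right)} = \left(3 + B\right) 2 B = 2 B \left(3 + B\right)$)
$l{\left(-3 \right)} + 15 \left(\left(-5 - 1\right) + \left(6 \left(-1\right) - 3\right)\right) = 2 \left(-3\right) \left(3 - 3\right) + 15 \left(\left(-5 - 1\right) + \left(6 \left(-1\right) - 3\right)\right) = 2 \left(-3\right) 0 + 15 \left(-6 - 9\right) = 0 + 15 \left(-6 - 9\right) = 0 + 15 \left(-15\right) = 0 - 225 = -225$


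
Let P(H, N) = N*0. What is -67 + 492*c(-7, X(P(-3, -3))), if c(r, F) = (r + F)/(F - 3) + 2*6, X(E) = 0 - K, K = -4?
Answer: 4361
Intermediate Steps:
P(H, N) = 0
X(E) = 4 (X(E) = 0 - 1*(-4) = 0 + 4 = 4)
c(r, F) = 12 + (F + r)/(-3 + F) (c(r, F) = (F + r)/(-3 + F) + 12 = 12 + (F + r)/(-3 + F))
-67 + 492*c(-7, X(P(-3, -3))) = -67 + 492*((-36 - 7 + 13*4)/(-3 + 4)) = -67 + 492*((-36 - 7 + 52)/1) = -67 + 492*(1*9) = -67 + 492*9 = -67 + 4428 = 4361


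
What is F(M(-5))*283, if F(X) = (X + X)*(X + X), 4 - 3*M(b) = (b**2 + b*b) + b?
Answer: 1902892/9 ≈ 2.1143e+5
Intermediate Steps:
M(b) = 4/3 - 2*b**2/3 - b/3 (M(b) = 4/3 - ((b**2 + b*b) + b)/3 = 4/3 - ((b**2 + b**2) + b)/3 = 4/3 - (2*b**2 + b)/3 = 4/3 - (b + 2*b**2)/3 = 4/3 + (-2*b**2/3 - b/3) = 4/3 - 2*b**2/3 - b/3)
F(X) = 4*X**2 (F(X) = (2*X)*(2*X) = 4*X**2)
F(M(-5))*283 = (4*(4/3 - 2/3*(-5)**2 - 1/3*(-5))**2)*283 = (4*(4/3 - 2/3*25 + 5/3)**2)*283 = (4*(4/3 - 50/3 + 5/3)**2)*283 = (4*(-41/3)**2)*283 = (4*(1681/9))*283 = (6724/9)*283 = 1902892/9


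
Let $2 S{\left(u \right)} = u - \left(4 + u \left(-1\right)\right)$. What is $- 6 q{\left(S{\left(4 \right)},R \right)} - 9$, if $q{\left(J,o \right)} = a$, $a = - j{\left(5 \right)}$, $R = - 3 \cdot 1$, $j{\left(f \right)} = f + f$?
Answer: $51$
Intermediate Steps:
$j{\left(f \right)} = 2 f$
$R = -3$ ($R = \left(-1\right) 3 = -3$)
$S{\left(u \right)} = -2 + u$ ($S{\left(u \right)} = \frac{u - \left(4 + u \left(-1\right)\right)}{2} = \frac{u - \left(4 - u\right)}{2} = \frac{u + \left(-4 + u\right)}{2} = \frac{-4 + 2 u}{2} = -2 + u$)
$a = -10$ ($a = - 2 \cdot 5 = \left(-1\right) 10 = -10$)
$q{\left(J,o \right)} = -10$
$- 6 q{\left(S{\left(4 \right)},R \right)} - 9 = \left(-6\right) \left(-10\right) - 9 = 60 - 9 = 51$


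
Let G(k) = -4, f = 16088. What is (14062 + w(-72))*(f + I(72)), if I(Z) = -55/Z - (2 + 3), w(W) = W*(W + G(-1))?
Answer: 11309414407/36 ≈ 3.1415e+8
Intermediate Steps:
w(W) = W*(-4 + W) (w(W) = W*(W - 4) = W*(-4 + W))
I(Z) = -5 - 55/Z (I(Z) = -55/Z - 1*5 = -55/Z - 5 = -5 - 55/Z)
(14062 + w(-72))*(f + I(72)) = (14062 - 72*(-4 - 72))*(16088 + (-5 - 55/72)) = (14062 - 72*(-76))*(16088 + (-5 - 55*1/72)) = (14062 + 5472)*(16088 + (-5 - 55/72)) = 19534*(16088 - 415/72) = 19534*(1157921/72) = 11309414407/36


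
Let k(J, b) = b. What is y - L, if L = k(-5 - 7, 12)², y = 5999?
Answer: 5855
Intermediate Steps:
L = 144 (L = 12² = 144)
y - L = 5999 - 1*144 = 5999 - 144 = 5855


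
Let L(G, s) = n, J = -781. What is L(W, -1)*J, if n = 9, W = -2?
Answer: -7029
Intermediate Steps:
L(G, s) = 9
L(W, -1)*J = 9*(-781) = -7029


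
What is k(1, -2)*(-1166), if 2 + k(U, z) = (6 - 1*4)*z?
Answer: 6996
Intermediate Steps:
k(U, z) = -2 + 2*z (k(U, z) = -2 + (6 - 1*4)*z = -2 + (6 - 4)*z = -2 + 2*z)
k(1, -2)*(-1166) = (-2 + 2*(-2))*(-1166) = (-2 - 4)*(-1166) = -6*(-1166) = 6996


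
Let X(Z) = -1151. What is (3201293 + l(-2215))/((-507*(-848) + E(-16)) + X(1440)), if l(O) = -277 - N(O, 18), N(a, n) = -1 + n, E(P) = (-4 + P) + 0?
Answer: 3200999/428765 ≈ 7.4656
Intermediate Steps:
E(P) = -4 + P
l(O) = -294 (l(O) = -277 - (-1 + 18) = -277 - 1*17 = -277 - 17 = -294)
(3201293 + l(-2215))/((-507*(-848) + E(-16)) + X(1440)) = (3201293 - 294)/((-507*(-848) + (-4 - 16)) - 1151) = 3200999/((429936 - 20) - 1151) = 3200999/(429916 - 1151) = 3200999/428765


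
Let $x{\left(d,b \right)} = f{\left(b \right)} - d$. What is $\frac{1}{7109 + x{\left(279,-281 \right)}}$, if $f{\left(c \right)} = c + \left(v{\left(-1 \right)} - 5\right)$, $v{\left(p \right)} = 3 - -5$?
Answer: $\frac{1}{6552} \approx 0.00015263$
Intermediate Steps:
$v{\left(p \right)} = 8$ ($v{\left(p \right)} = 3 + 5 = 8$)
$f{\left(c \right)} = 3 + c$ ($f{\left(c \right)} = c + \left(8 - 5\right) = c + 3 = 3 + c$)
$x{\left(d,b \right)} = 3 + b - d$ ($x{\left(d,b \right)} = \left(3 + b\right) - d = 3 + b - d$)
$\frac{1}{7109 + x{\left(279,-281 \right)}} = \frac{1}{7109 - 557} = \frac{1}{6552}$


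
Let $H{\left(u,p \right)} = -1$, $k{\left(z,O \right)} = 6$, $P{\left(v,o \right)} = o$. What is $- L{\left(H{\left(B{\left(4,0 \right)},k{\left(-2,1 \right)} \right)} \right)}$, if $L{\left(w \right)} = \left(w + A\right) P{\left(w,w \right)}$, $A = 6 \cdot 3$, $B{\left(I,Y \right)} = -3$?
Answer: $17$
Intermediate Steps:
$A = 18$
$L{\left(w \right)} = w \left(18 + w\right)$ ($L{\left(w \right)} = \left(w + 18\right) w = \left(18 + w\right) w = w \left(18 + w\right)$)
$- L{\left(H{\left(B{\left(4,0 \right)},k{\left(-2,1 \right)} \right)} \right)} = - \left(-1\right) \left(18 - 1\right) = - \left(-1\right) 17 = \left(-1\right) \left(-17\right) = 17$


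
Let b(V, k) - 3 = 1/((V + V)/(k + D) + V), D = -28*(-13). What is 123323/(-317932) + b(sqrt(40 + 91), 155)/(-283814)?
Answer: -17500873859/45116776324 - 519*sqrt(131)/19370589314 ≈ -0.38790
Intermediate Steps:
D = 364
b(V, k) = 3 + 1/(V + 2*V/(364 + k)) (b(V, k) = 3 + 1/((V + V)/(k + 364) + V) = 3 + 1/((2*V)/(364 + k) + V) = 3 + 1/(2*V/(364 + k) + V) = 3 + 1/(V + 2*V/(364 + k)))
123323/(-317932) + b(sqrt(40 + 91), 155)/(-283814) = 123323/(-317932) + ((364 + 155 + 1098*sqrt(40 + 91) + 3*sqrt(40 + 91)*155)/((sqrt(40 + 91))*(366 + 155)))/(-283814) = 123323*(-1/317932) + ((364 + 155 + 1098*sqrt(131) + 3*sqrt(131)*155)/(sqrt(131)*521))*(-1/283814) = -123323/317932 + ((sqrt(131)/131)*(1/521)*(364 + 155 + 1098*sqrt(131) + 465*sqrt(131)))*(-1/283814) = -123323/317932 + ((sqrt(131)/131)*(1/521)*(519 + 1563*sqrt(131)))*(-1/283814) = -123323/317932 + (sqrt(131)*(519 + 1563*sqrt(131))/68251)*(-1/283814) = -123323/317932 - sqrt(131)*(519 + 1563*sqrt(131))/19370589314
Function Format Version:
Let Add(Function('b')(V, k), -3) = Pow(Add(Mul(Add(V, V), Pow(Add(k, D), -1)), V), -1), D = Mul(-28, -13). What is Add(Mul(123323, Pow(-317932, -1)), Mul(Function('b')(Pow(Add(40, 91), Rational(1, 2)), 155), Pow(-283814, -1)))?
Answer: Add(Rational(-17500873859, 45116776324), Mul(Rational(-519, 19370589314), Pow(131, Rational(1, 2)))) ≈ -0.38790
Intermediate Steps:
D = 364
Function('b')(V, k) = Add(3, Pow(Add(V, Mul(2, V, Pow(Add(364, k), -1))), -1)) (Function('b')(V, k) = Add(3, Pow(Add(Mul(Add(V, V), Pow(Add(k, 364), -1)), V), -1)) = Add(3, Pow(Add(Mul(Mul(2, V), Pow(Add(364, k), -1)), V), -1)) = Add(3, Pow(Add(Mul(2, V, Pow(Add(364, k), -1)), V), -1)) = Add(3, Pow(Add(V, Mul(2, V, Pow(Add(364, k), -1))), -1)))
Add(Mul(123323, Pow(-317932, -1)), Mul(Function('b')(Pow(Add(40, 91), Rational(1, 2)), 155), Pow(-283814, -1))) = Add(Mul(123323, Pow(-317932, -1)), Mul(Mul(Pow(Pow(Add(40, 91), Rational(1, 2)), -1), Pow(Add(366, 155), -1), Add(364, 155, Mul(1098, Pow(Add(40, 91), Rational(1, 2))), Mul(3, Pow(Add(40, 91), Rational(1, 2)), 155))), Pow(-283814, -1))) = Add(Mul(123323, Rational(-1, 317932)), Mul(Mul(Pow(Pow(131, Rational(1, 2)), -1), Pow(521, -1), Add(364, 155, Mul(1098, Pow(131, Rational(1, 2))), Mul(3, Pow(131, Rational(1, 2)), 155))), Rational(-1, 283814))) = Add(Rational(-123323, 317932), Mul(Mul(Mul(Rational(1, 131), Pow(131, Rational(1, 2))), Rational(1, 521), Add(364, 155, Mul(1098, Pow(131, Rational(1, 2))), Mul(465, Pow(131, Rational(1, 2))))), Rational(-1, 283814))) = Add(Rational(-123323, 317932), Mul(Mul(Mul(Rational(1, 131), Pow(131, Rational(1, 2))), Rational(1, 521), Add(519, Mul(1563, Pow(131, Rational(1, 2))))), Rational(-1, 283814))) = Add(Rational(-123323, 317932), Mul(Mul(Rational(1, 68251), Pow(131, Rational(1, 2)), Add(519, Mul(1563, Pow(131, Rational(1, 2))))), Rational(-1, 283814))) = Add(Rational(-123323, 317932), Mul(Rational(-1, 19370589314), Pow(131, Rational(1, 2)), Add(519, Mul(1563, Pow(131, Rational(1, 2))))))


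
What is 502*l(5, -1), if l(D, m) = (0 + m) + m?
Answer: -1004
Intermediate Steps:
l(D, m) = 2*m (l(D, m) = m + m = 2*m)
502*l(5, -1) = 502*(2*(-1)) = 502*(-2) = -1004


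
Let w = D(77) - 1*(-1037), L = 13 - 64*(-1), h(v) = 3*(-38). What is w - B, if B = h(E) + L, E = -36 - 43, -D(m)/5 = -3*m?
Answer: 2229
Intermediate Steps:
D(m) = 15*m (D(m) = -(-15)*m = 15*m)
E = -79
h(v) = -114
L = 77 (L = 13 + 64 = 77)
B = -37 (B = -114 + 77 = -37)
w = 2192 (w = 15*77 - 1*(-1037) = 1155 + 1037 = 2192)
w - B = 2192 - 1*(-37) = 2192 + 37 = 2229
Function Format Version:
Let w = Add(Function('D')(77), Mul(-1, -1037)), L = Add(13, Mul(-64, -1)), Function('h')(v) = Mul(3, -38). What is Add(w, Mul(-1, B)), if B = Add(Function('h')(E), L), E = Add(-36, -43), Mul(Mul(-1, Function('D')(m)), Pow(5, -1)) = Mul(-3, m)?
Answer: 2229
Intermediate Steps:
Function('D')(m) = Mul(15, m) (Function('D')(m) = Mul(-5, Mul(-3, m)) = Mul(15, m))
E = -79
Function('h')(v) = -114
L = 77 (L = Add(13, 64) = 77)
B = -37 (B = Add(-114, 77) = -37)
w = 2192 (w = Add(Mul(15, 77), Mul(-1, -1037)) = Add(1155, 1037) = 2192)
Add(w, Mul(-1, B)) = Add(2192, Mul(-1, -37)) = Add(2192, 37) = 2229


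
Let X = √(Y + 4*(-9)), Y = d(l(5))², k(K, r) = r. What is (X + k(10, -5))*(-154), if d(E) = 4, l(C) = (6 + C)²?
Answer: 770 - 308*I*√5 ≈ 770.0 - 688.71*I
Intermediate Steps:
Y = 16 (Y = 4² = 16)
X = 2*I*√5 (X = √(16 + 4*(-9)) = √(16 - 36) = √(-20) = 2*I*√5 ≈ 4.4721*I)
(X + k(10, -5))*(-154) = (2*I*√5 - 5)*(-154) = (-5 + 2*I*√5)*(-154) = 770 - 308*I*√5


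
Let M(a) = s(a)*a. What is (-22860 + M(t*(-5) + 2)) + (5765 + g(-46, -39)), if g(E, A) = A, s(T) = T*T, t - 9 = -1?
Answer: -72006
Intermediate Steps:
t = 8 (t = 9 - 1 = 8)
s(T) = T²
M(a) = a³ (M(a) = a²*a = a³)
(-22860 + M(t*(-5) + 2)) + (5765 + g(-46, -39)) = (-22860 + (8*(-5) + 2)³) + (5765 - 39) = (-22860 + (-40 + 2)³) + 5726 = (-22860 + (-38)³) + 5726 = (-22860 - 54872) + 5726 = -77732 + 5726 = -72006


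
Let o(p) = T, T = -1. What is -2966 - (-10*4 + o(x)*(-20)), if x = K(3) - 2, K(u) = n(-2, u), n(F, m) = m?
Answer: -2946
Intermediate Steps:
K(u) = u
x = 1 (x = 3 - 2 = 1)
o(p) = -1
-2966 - (-10*4 + o(x)*(-20)) = -2966 - (-10*4 - 1*(-20)) = -2966 - (-40 + 20) = -2966 - 1*(-20) = -2966 + 20 = -2946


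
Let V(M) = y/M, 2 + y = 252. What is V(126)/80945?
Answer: 25/1019907 ≈ 2.4512e-5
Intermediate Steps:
y = 250 (y = -2 + 252 = 250)
V(M) = 250/M
V(126)/80945 = (250/126)/80945 = (250*(1/126))*(1/80945) = (125/63)*(1/80945) = 25/1019907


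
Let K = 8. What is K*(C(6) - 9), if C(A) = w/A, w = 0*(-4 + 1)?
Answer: -72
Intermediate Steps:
w = 0 (w = 0*(-3) = 0)
C(A) = 0 (C(A) = 0/A = 0)
K*(C(6) - 9) = 8*(0 - 9) = 8*(-9) = -72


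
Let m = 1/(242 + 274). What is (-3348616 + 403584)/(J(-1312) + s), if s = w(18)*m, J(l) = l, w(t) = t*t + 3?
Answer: 506545504/225555 ≈ 2245.8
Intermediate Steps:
m = 1/516 ≈ 0.0019380
w(t) = 3 + t² (w(t) = t² + 3 = 3 + t²)
s = 109/172 (s = (3 + 18²)*(1/516) = (3 + 324)*(1/516) = 327*(1/516) = 109/172 ≈ 0.63372)
(-3348616 + 403584)/(J(-1312) + s) = (-3348616 + 403584)/(-1312 + 109/172) = -2945032/(-225555/172) = -2945032*(-172/225555) = 506545504/225555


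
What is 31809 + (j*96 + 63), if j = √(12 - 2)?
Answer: 31872 + 96*√10 ≈ 32176.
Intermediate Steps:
j = √10 ≈ 3.1623
31809 + (j*96 + 63) = 31809 + (√10*96 + 63) = 31809 + (96*√10 + 63) = 31809 + (63 + 96*√10) = 31872 + 96*√10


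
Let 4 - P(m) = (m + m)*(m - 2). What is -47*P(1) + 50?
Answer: -232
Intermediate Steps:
P(m) = 4 - 2*m*(-2 + m) (P(m) = 4 - (m + m)*(m - 2) = 4 - 2*m*(-2 + m))
-47*P(1) + 50 = -47*(4 - 2*1² + 4*1) + 50 = -47*(4 - 2*1 + 4) + 50 = -47*(4 - 2 + 4) + 50 = -47*6 + 50 = -282 + 50 = -232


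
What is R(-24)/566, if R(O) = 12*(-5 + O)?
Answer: -174/283 ≈ -0.61484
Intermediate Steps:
R(O) = -60 + 12*O
R(-24)/566 = (-60 + 12*(-24))/566 = (-60 - 288)*(1/566) = -348*1/566 = -174/283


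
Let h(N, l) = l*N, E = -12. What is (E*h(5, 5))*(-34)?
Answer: 10200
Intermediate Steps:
h(N, l) = N*l
(E*h(5, 5))*(-34) = -60*5*(-34) = -12*25*(-34) = -300*(-34) = 10200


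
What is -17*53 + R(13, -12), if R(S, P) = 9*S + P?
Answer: -796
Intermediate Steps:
R(S, P) = P + 9*S
-17*53 + R(13, -12) = -17*53 + (-12 + 9*13) = -901 + (-12 + 117) = -901 + 105 = -796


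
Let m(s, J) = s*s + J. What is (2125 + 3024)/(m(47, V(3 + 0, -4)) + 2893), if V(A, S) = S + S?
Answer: 5149/5094 ≈ 1.0108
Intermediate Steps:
V(A, S) = 2*S
m(s, J) = J + s² (m(s, J) = s² + J = J + s²)
(2125 + 3024)/(m(47, V(3 + 0, -4)) + 2893) = (2125 + 3024)/((2*(-4) + 47²) + 2893) = 5149/((-8 + 2209) + 2893) = 5149/(2201 + 2893) = 5149/5094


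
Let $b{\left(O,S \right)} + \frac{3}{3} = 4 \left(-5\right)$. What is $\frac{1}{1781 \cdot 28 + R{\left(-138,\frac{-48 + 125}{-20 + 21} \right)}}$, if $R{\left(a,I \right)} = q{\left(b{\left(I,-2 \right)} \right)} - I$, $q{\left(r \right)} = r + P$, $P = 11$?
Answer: $\frac{1}{49781} \approx 2.0088 \cdot 10^{-5}$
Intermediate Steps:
$b{\left(O,S \right)} = -21$ ($b{\left(O,S \right)} = -1 + 4 \left(-5\right) = -1 - 20 = -21$)
$q{\left(r \right)} = 11 + r$ ($q{\left(r \right)} = r + 11 = 11 + r$)
$R{\left(a,I \right)} = -10 - I$ ($R{\left(a,I \right)} = \left(11 - 21\right) - I = -10 - I$)
$\frac{1}{1781 \cdot 28 + R{\left(-138,\frac{-48 + 125}{-20 + 21} \right)}} = \frac{1}{1781 \cdot 28 - \left(10 + \frac{-48 + 125}{-20 + 21}\right)} = \frac{1}{49868 - \left(10 + \frac{77}{1}\right)} = \frac{1}{49868 - \left(10 + 77 \cdot 1\right)} = \frac{1}{49868 - 87} = \frac{1}{49781}$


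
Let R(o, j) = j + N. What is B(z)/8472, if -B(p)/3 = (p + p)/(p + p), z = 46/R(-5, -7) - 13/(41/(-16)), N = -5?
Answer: -1/2824 ≈ -0.00035411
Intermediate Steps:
R(o, j) = -5 + j (R(o, j) = j - 5 = -5 + j)
z = 305/246 (z = 46/(-5 - 7) - 13/(41/(-16)) = 46/(-12) - 13/(41*(-1/16)) = 46*(-1/12) - 13/(-41/16) = -23/6 - 13*(-16/41) = -23/6 + 208/41 = 305/246 ≈ 1.2398)
B(p) = -3 (B(p) = -3*(p + p)/(p + p) = -3*2*p/(2*p) = -3*2*p*1/(2*p) = -3*1 = -3)
B(z)/8472 = -3/8472 = -3*1/8472 = -1/2824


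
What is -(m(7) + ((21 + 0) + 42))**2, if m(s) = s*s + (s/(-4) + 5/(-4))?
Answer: -11881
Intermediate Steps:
m(s) = -5/4 + s**2 - s/4 (m(s) = s**2 + (s*(-1/4) + 5*(-1/4)) = s**2 + (-s/4 - 5/4) = s**2 + (-5/4 - s/4) = -5/4 + s**2 - s/4)
-(m(7) + ((21 + 0) + 42))**2 = -((-5/4 + 7**2 - 1/4*7) + ((21 + 0) + 42))**2 = -((-5/4 + 49 - 7/4) + (21 + 42))**2 = -(46 + 63)**2 = -1*109**2 = -1*11881 = -11881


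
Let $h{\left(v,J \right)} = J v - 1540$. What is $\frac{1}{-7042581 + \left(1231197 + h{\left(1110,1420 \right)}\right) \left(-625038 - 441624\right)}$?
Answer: $- \frac{1}{2992908081915} \approx -3.3412 \cdot 10^{-13}$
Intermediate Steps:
$h{\left(v,J \right)} = -1540 + J v$
$\frac{1}{-7042581 + \left(1231197 + h{\left(1110,1420 \right)}\right) \left(-625038 - 441624\right)} = \frac{1}{-7042581 + \left(1231197 + \left(-1540 + 1420 \cdot 1110\right)\right) \left(-625038 - 441624\right)} = \frac{1}{-7042581 + \left(1231197 + \left(-1540 + 1576200\right)\right) \left(-1066662\right)} = \frac{1}{-7042581 + \left(1231197 + 1574660\right) \left(-1066662\right)} = \frac{1}{-7042581 + 2805857 \left(-1066662\right)} = \frac{1}{-7042581 - 2992901039334} = \frac{1}{-2992908081915} = - \frac{1}{2992908081915}$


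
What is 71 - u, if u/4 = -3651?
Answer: 14675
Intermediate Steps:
u = -14604 (u = 4*(-3651) = -14604)
71 - u = 71 - 1*(-14604) = 71 + 14604 = 14675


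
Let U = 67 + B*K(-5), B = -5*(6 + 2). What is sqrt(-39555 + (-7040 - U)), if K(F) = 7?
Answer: I*sqrt(46382) ≈ 215.36*I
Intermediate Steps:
B = -40 (B = -5*8 = -40)
U = -213 (U = 67 - 40*7 = 67 - 280 = -213)
sqrt(-39555 + (-7040 - U)) = sqrt(-39555 + (-7040 - 1*(-213))) = sqrt(-39555 + (-7040 + 213)) = sqrt(-39555 - 6827) = sqrt(-46382) = I*sqrt(46382)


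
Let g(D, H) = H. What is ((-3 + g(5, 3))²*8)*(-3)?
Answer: 0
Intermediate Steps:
((-3 + g(5, 3))²*8)*(-3) = ((-3 + 3)²*8)*(-3) = (0²*8)*(-3) = (0*8)*(-3) = 0*(-3) = 0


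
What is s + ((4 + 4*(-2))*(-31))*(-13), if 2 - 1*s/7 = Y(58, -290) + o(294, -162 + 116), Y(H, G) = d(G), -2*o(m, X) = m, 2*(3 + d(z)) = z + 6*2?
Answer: 425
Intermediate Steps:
d(z) = 3 + z/2 (d(z) = -3 + (z + 6*2)/2 = -3 + (z + 12)/2 = -3 + (12 + z)/2 = -3 + (6 + z/2) = 3 + z/2)
o(m, X) = -m/2
Y(H, G) = 3 + G/2
s = 2037 (s = 14 - 7*((3 + (½)*(-290)) - ½*294) = 14 - 7*((3 - 145) - 147) = 14 - 7*(-142 - 147) = 14 - 7*(-289) = 14 + 2023 = 2037)
s + ((4 + 4*(-2))*(-31))*(-13) = 2037 + ((4 + 4*(-2))*(-31))*(-13) = 2037 + ((4 - 8)*(-31))*(-13) = 2037 - 4*(-31)*(-13) = 2037 + 124*(-13) = 2037 - 1612 = 425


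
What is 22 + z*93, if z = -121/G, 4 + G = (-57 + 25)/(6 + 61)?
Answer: 253517/100 ≈ 2535.2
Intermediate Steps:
G = -300/67 (G = -4 + (-57 + 25)/(6 + 61) = -4 - 32/67 = -300/67 ≈ -4.4776)
z = 8107/300 (z = -121/(-300/67) = -121*(-67/300) = 8107/300 ≈ 27.023)
22 + z*93 = 22 + (8107/300)*93 = 22 + 251317/100 = 253517/100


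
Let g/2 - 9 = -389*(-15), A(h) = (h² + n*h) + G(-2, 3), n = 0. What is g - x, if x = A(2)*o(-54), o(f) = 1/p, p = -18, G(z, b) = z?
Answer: 105193/9 ≈ 11688.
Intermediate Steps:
A(h) = -2 + h² (A(h) = (h² + 0*h) - 2 = (h² + 0) - 2 = h² - 2 = -2 + h²)
o(f) = -1/18 (o(f) = 1/(-18) = -1/18)
x = -⅑ (x = (-2 + 2²)*(-1/18) = (-2 + 4)*(-1/18) = 2*(-1/18) = -⅑ ≈ -0.11111)
g = 11688 (g = 18 + 2*(-389*(-15)) = 18 + 2*5835 = 18 + 11670 = 11688)
g - x = 11688 - 1*(-⅑) = 11688 + ⅑ = 105193/9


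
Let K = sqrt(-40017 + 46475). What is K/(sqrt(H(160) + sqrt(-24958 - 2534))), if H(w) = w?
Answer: sqrt(3229)/sqrt(80 + I*sqrt(6873)) ≈ 4.8729 - 2.0695*I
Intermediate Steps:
K = sqrt(6458) ≈ 80.362
K/(sqrt(H(160) + sqrt(-24958 - 2534))) = sqrt(6458)/(sqrt(160 + sqrt(-24958 - 2534))) = sqrt(6458)/(sqrt(160 + sqrt(-27492))) = sqrt(6458)/(sqrt(160 + 2*I*sqrt(6873))) = sqrt(6458)/sqrt(160 + 2*I*sqrt(6873))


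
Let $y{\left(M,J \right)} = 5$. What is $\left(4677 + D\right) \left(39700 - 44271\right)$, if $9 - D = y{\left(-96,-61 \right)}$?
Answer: $-21396851$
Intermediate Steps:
$D = 4$ ($D = 9 - 5 = 4$)
$\left(4677 + D\right) \left(39700 - 44271\right) = \left(4677 + 4\right) \left(39700 - 44271\right) = 4681 \left(-4571\right) = -21396851$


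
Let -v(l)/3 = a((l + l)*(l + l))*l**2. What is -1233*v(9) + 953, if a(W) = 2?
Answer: 600191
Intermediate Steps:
v(l) = -6*l**2
-1233*v(9) + 953 = -(-7398)*9**2 + 953 = -(-7398)*81 + 953 = -1233*(-486) + 953 = 599238 + 953 = 600191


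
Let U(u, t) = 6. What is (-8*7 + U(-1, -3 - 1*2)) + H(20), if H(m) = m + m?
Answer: -10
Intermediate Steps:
H(m) = 2*m
(-8*7 + U(-1, -3 - 1*2)) + H(20) = (-8*7 + 6) + 2*20 = (-56 + 6) + 40 = -50 + 40 = -10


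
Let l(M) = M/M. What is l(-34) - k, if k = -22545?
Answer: 22546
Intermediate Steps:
l(M) = 1
l(-34) - k = 1 - 1*(-22545) = 1 + 22545 = 22546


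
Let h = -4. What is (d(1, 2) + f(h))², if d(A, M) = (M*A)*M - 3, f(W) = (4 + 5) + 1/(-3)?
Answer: 841/9 ≈ 93.444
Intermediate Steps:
f(W) = 26/3 (f(W) = 9 - ⅓ = 26/3)
d(A, M) = -3 + A*M² (d(A, M) = (A*M)*M - 3 = A*M² - 3 = -3 + A*M²)
(d(1, 2) + f(h))² = ((-3 + 1*2²) + 26/3)² = ((-3 + 1*4) + 26/3)² = ((-3 + 4) + 26/3)² = (1 + 26/3)² = (29/3)² = 841/9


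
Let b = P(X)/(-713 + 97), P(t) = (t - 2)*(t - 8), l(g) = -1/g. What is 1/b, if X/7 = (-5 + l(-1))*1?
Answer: -77/135 ≈ -0.57037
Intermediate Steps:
X = -28 (X = 7*((-5 - 1/(-1))*1) = 7*((-5 - 1*(-1))*1) = 7*((-5 + 1)*1) = 7*(-4*1) = 7*(-4) = -28)
P(t) = (-8 + t)*(-2 + t) (P(t) = (-2 + t)*(-8 + t) = (-8 + t)*(-2 + t))
b = -135/77 (b = (16 + (-28)**2 - 10*(-28))/(-713 + 97) = (16 + 784 + 280)/(-616) = -1/616*1080 = -135/77 ≈ -1.7532)
1/b = 1/(-135/77) = -77/135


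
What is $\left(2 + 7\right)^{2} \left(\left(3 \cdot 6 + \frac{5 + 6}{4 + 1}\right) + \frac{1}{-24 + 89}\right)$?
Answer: $\frac{106434}{65} \approx 1637.4$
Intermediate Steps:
$\left(2 + 7\right)^{2} \left(\left(3 \cdot 6 + \frac{5 + 6}{4 + 1}\right) + \frac{1}{-24 + 89}\right) = 9^{2} \left(\left(18 + \frac{11}{5}\right) + \frac{1}{65}\right) = 81 \left(\left(18 + 11 \cdot \frac{1}{5}\right) + \frac{1}{65}\right) = 81 \left(\left(18 + \frac{11}{5}\right) + \frac{1}{65}\right) = 81 \left(\frac{101}{5} + \frac{1}{65}\right) = 81 \cdot \frac{1314}{65} = \frac{106434}{65}$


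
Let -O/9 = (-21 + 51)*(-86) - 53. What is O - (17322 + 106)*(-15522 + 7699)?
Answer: 136362941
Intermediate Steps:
O = 23697 (O = -9*((-21 + 51)*(-86) - 53) = -9*(30*(-86) - 53) = -9*(-2580 - 53) = -9*(-2633) = 23697)
O - (17322 + 106)*(-15522 + 7699) = 23697 - (17322 + 106)*(-15522 + 7699) = 23697 - 17428*(-7823) = 23697 - 1*(-136339244) = 23697 + 136339244 = 136362941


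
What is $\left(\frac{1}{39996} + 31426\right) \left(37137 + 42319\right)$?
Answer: $\frac{24967345595608}{9999} \approx 2.497 \cdot 10^{9}$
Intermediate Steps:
$\left(\frac{1}{39996} + 31426\right) \left(37137 + 42319\right) = \left(\frac{1}{39996} + 31426\right) 79456 = \frac{1256914297}{39996} \cdot 79456 = \frac{24967345595608}{9999}$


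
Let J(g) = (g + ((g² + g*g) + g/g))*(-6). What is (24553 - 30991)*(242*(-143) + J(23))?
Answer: 264588924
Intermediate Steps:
J(g) = -6 - 12*g² - 6*g (J(g) = (g + ((g² + g²) + 1))*(-6) = (g + (2*g² + 1))*(-6) = (g + (1 + 2*g²))*(-6) = (1 + g + 2*g²)*(-6) = -6 - 12*g² - 6*g)
(24553 - 30991)*(242*(-143) + J(23)) = (24553 - 30991)*(242*(-143) + (-6 - 12*23² - 6*23)) = -6438*(-34606 + (-6 - 12*529 - 138)) = -6438*(-34606 + (-6 - 6348 - 138)) = -6438*(-34606 - 6492) = -6438*(-41098) = 264588924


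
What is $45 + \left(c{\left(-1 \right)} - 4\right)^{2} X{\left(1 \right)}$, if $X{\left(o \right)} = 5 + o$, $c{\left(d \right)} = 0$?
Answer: $141$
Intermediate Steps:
$45 + \left(c{\left(-1 \right)} - 4\right)^{2} X{\left(1 \right)} = 45 + \left(0 - 4\right)^{2} \left(5 + 1\right) = 45 + \left(-4\right)^{2} \cdot 6 = 45 + 16 \cdot 6 = 45 + 96 = 141$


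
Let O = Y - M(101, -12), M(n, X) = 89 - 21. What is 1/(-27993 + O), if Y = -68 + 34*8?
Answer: -1/27857 ≈ -3.5898e-5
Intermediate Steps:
M(n, X) = 68
Y = 204 (Y = -68 + 272 = 204)
O = 136 (O = 204 - 1*68 = 204 - 68 = 136)
1/(-27993 + O) = 1/(-27993 + 136) = 1/(-27857) = -1/27857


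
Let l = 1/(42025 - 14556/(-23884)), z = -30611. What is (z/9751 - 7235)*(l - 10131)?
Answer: 12816264493398508732/174776167601 ≈ 7.3330e+7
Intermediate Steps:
l = 5971/250934914 (l = 1/(42025 - 14556*(-1/23884)) = 1/(42025 + 3639/5971) = 1/(250934914/5971) = 5971/250934914 ≈ 2.3795e-5)
(z/9751 - 7235)*(l - 10131) = (-30611/9751 - 7235)*(5971/250934914 - 10131) = (-30611*1/9751 - 7235)*(-2542221607763/250934914) = (-4373/1393 - 7235)*(-2542221607763/250934914) = -10082728/1393*(-2542221607763/250934914) = 12816264493398508732/174776167601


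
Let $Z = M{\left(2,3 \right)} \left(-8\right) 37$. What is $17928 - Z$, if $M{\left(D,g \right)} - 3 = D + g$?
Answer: $20296$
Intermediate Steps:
$M{\left(D,g \right)} = 3 + D + g$ ($M{\left(D,g \right)} = 3 + \left(D + g\right) = 3 + D + g$)
$Z = -2368$ ($Z = \left(3 + 2 + 3\right) \left(-8\right) 37 = 8 \left(-8\right) 37 = \left(-64\right) 37 = -2368$)
$17928 - Z = 17928 - -2368 = 17928 + 2368 = 20296$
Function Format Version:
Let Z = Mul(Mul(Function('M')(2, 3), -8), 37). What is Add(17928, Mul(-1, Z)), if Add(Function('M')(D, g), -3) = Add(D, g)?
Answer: 20296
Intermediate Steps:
Function('M')(D, g) = Add(3, D, g) (Function('M')(D, g) = Add(3, Add(D, g)) = Add(3, D, g))
Z = -2368 (Z = Mul(Mul(Add(3, 2, 3), -8), 37) = Mul(Mul(8, -8), 37) = Mul(-64, 37) = -2368)
Add(17928, Mul(-1, Z)) = Add(17928, Mul(-1, -2368)) = Add(17928, 2368) = 20296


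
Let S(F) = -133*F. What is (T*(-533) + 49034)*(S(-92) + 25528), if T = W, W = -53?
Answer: 2918515212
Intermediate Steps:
T = -53
(T*(-533) + 49034)*(S(-92) + 25528) = (-53*(-533) + 49034)*(-133*(-92) + 25528) = (28249 + 49034)*(12236 + 25528) = 77283*37764 = 2918515212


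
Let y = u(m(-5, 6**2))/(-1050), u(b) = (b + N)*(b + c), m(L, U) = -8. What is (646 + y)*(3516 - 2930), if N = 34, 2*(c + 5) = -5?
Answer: 198859979/525 ≈ 3.7878e+5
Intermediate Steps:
c = -15/2 (c = -5 + (1/2)*(-5) = -5 - 5/2 = -15/2 ≈ -7.5000)
u(b) = (34 + b)*(-15/2 + b) (u(b) = (b + 34)*(b - 15/2) = (34 + b)*(-15/2 + b))
y = 403/1050 (y = (-255 + (-8)**2 + (53/2)*(-8))/(-1050) = (-255 + 64 - 212)*(-1/1050) = -403*(-1/1050) = 403/1050 ≈ 0.38381)
(646 + y)*(3516 - 2930) = (646 + 403/1050)*(3516 - 2930) = (678703/1050)*586 = 198859979/525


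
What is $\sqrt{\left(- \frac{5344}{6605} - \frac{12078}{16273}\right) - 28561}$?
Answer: $\frac{i \sqrt{329972608630083416055}}{107483165} \approx 169.0 i$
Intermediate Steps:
$\sqrt{\left(- \frac{5344}{6605} - \frac{12078}{16273}\right) - 28561} = \sqrt{- \frac{166738102}{107483165} - 28561} = \sqrt{- \frac{3069993413667}{107483165}} = \frac{i \sqrt{329972608630083416055}}{107483165}$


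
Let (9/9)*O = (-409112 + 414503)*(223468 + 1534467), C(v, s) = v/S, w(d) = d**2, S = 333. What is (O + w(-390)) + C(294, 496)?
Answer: 1051966945133/111 ≈ 9.4772e+9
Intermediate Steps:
C(v, s) = v/333
O = 9477027585 (O = (-409112 + 414503)*(223468 + 1534467) = 5391*1757935 = 9477027585)
(O + w(-390)) + C(294, 496) = (9477027585 + (-390)**2) + (1/333)*294 = (9477027585 + 152100) + 98/111 = 9477179685 + 98/111 = 1051966945133/111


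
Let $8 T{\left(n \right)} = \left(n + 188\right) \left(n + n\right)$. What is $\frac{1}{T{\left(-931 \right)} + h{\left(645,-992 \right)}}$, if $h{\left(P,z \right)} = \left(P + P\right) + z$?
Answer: $\frac{4}{692925} \approx 5.7726 \cdot 10^{-6}$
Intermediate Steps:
$h{\left(P,z \right)} = z + 2 P$ ($h{\left(P,z \right)} = 2 P + z = z + 2 P$)
$T{\left(n \right)} = \frac{n \left(188 + n\right)}{4}$ ($T{\left(n \right)} = \frac{\left(n + 188\right) \left(n + n\right)}{8} = \frac{\left(188 + n\right) 2 n}{8} = \frac{2 n \left(188 + n\right)}{8} = \frac{n \left(188 + n\right)}{4}$)
$\frac{1}{T{\left(-931 \right)} + h{\left(645,-992 \right)}} = \frac{1}{\frac{1}{4} \left(-931\right) \left(188 - 931\right) + \left(-992 + 2 \cdot 645\right)} = \frac{1}{\frac{1}{4} \left(-931\right) \left(-743\right) + \left(-992 + 1290\right)} = \frac{1}{\frac{691733}{4} + 298} = \frac{1}{\frac{692925}{4}} = \frac{4}{692925}$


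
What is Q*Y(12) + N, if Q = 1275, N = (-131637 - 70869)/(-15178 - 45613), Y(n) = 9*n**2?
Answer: 100451250906/60791 ≈ 1.6524e+6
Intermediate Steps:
N = 202506/60791 (N = -202506/(-60791) = -202506*(-1/60791) = 202506/60791 ≈ 3.3312)
Q*Y(12) + N = 1275*(9*12**2) + 202506/60791 = 1275*(9*144) + 202506/60791 = 1275*1296 + 202506/60791 = 1652400 + 202506/60791 = 100451250906/60791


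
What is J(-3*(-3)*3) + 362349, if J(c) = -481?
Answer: 361868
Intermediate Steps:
J(-3*(-3)*3) + 362349 = -481 + 362349 = 361868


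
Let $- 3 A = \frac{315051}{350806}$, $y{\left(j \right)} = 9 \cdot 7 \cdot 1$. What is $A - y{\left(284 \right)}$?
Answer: $- \frac{22205795}{350806} \approx -63.299$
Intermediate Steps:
$y{\left(j \right)} = 63$ ($y{\left(j \right)} = 63 \cdot 1 = 63$)
$A = - \frac{105017}{350806}$ ($A = - \frac{315051 \cdot \frac{1}{350806}}{3} = \left(- \frac{1}{3}\right) \frac{315051}{350806} = - \frac{105017}{350806} \approx -0.29936$)
$A - y{\left(284 \right)} = - \frac{105017}{350806} - 63 = - \frac{22205795}{350806}$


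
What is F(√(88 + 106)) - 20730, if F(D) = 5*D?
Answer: -20730 + 5*√194 ≈ -20660.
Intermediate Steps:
F(√(88 + 106)) - 20730 = 5*√(88 + 106) - 20730 = 5*√194 - 20730 = -20730 + 5*√194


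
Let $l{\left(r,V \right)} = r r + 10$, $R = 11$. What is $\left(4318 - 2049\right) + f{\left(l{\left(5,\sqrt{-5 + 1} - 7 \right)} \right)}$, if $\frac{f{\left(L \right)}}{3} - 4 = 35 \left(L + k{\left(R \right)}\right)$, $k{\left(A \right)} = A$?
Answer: $7111$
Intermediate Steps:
$l{\left(r,V \right)} = 10 + r^{2}$ ($l{\left(r,V \right)} = r^{2} + 10 = 10 + r^{2}$)
$f{\left(L \right)} = 1167 + 105 L$ ($f{\left(L \right)} = 12 + 3 \cdot 35 \left(L + 11\right) = 12 + 3 \cdot 35 \left(11 + L\right) = 12 + 3 \left(385 + 35 L\right) = 12 + \left(1155 + 105 L\right) = 1167 + 105 L$)
$\left(4318 - 2049\right) + f{\left(l{\left(5,\sqrt{-5 + 1} - 7 \right)} \right)} = \left(4318 - 2049\right) + \left(1167 + 105 \left(10 + 5^{2}\right)\right) = 2269 + \left(1167 + 105 \left(10 + 25\right)\right) = 2269 + \left(1167 + 105 \cdot 35\right) = 2269 + \left(1167 + 3675\right) = 2269 + 4842 = 7111$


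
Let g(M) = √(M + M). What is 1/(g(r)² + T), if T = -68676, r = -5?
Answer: -1/68686 ≈ -1.4559e-5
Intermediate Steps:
g(M) = √2*√M (g(M) = √(2*M) = √2*√M)
1/(g(r)² + T) = 1/((√2*√(-5))² - 68676) = 1/((√2*(I*√5))² - 68676) = 1/((I*√10)² - 68676) = 1/(-10 - 68676) = 1/(-68686) = -1/68686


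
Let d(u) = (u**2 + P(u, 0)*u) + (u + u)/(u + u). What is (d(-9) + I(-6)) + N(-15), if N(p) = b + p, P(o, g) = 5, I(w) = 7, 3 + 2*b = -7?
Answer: 24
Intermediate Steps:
b = -5 (b = -3/2 + (1/2)*(-7) = -3/2 - 7/2 = -5)
N(p) = -5 + p
d(u) = 1 + u**2 + 5*u (d(u) = (u**2 + 5*u) + (u + u)/(u + u) = (u**2 + 5*u) + (2*u)/((2*u)) = (u**2 + 5*u) + (2*u)*(1/(2*u)) = (u**2 + 5*u) + 1 = 1 + u**2 + 5*u)
(d(-9) + I(-6)) + N(-15) = ((1 + (-9)**2 + 5*(-9)) + 7) + (-5 - 15) = ((1 + 81 - 45) + 7) - 20 = (37 + 7) - 20 = 44 - 20 = 24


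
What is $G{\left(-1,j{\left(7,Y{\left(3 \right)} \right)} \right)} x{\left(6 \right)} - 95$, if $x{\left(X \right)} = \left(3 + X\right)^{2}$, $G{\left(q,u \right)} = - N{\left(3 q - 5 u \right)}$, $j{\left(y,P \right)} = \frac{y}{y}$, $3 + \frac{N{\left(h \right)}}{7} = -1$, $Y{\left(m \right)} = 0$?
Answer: $2173$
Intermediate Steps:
$N{\left(h \right)} = -28$ ($N{\left(h \right)} = -21 + 7 \left(-1\right) = -21 - 7 = -28$)
$j{\left(y,P \right)} = 1$
$G{\left(q,u \right)} = 28$ ($G{\left(q,u \right)} = \left(-1\right) \left(-28\right) = 28$)
$G{\left(-1,j{\left(7,Y{\left(3 \right)} \right)} \right)} x{\left(6 \right)} - 95 = 28 \left(3 + 6\right)^{2} - 95 = 28 \cdot 9^{2} - 95 = 28 \cdot 81 - 95 = 2268 - 95 = 2173$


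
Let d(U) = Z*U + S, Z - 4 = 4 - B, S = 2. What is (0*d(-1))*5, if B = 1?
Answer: 0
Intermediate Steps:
Z = 7 (Z = 4 + (4 - 1*1) = 4 + (4 - 1) = 4 + 3 = 7)
d(U) = 2 + 7*U (d(U) = 7*U + 2 = 2 + 7*U)
(0*d(-1))*5 = (0*(2 + 7*(-1)))*5 = (0*(2 - 7))*5 = (0*(-5))*5 = 0*5 = 0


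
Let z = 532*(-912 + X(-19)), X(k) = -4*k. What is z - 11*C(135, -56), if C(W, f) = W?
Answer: -446237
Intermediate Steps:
z = -444752 (z = 532*(-912 - 4*(-19)) = 532*(-912 + 76) = 532*(-836) = -444752)
z - 11*C(135, -56) = -444752 - 11*135 = -444752 - 1485 = -446237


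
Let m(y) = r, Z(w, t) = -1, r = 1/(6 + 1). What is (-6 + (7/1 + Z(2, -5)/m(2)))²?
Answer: 36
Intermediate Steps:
r = ⅐ (r = 1/7 = ⅐ ≈ 0.14286)
m(y) = ⅐
(-6 + (7/1 + Z(2, -5)/m(2)))² = (-6 + (7/1 - 1/⅐))² = (-6 + (7*1 - 1*7))² = (-6 + (7 - 7))² = (-6 + 0)² = (-6)² = 36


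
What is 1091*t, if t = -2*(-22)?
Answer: 48004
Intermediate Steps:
t = 44 (t = -1*(-44) = 44)
1091*t = 1091*44 = 48004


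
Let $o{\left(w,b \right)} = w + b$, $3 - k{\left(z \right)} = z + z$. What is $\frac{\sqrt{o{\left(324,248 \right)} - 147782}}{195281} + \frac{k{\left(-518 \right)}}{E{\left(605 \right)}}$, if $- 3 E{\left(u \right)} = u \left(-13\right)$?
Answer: $\frac{3117}{7865} + \frac{i \sqrt{147210}}{195281} \approx 0.39631 + 0.0019648 i$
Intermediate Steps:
$k{\left(z \right)} = 3 - 2 z$ ($k{\left(z \right)} = 3 - \left(z + z\right) = 3 - 2 z$)
$E{\left(u \right)} = \frac{13 u}{3}$ ($E{\left(u \right)} = - \frac{u \left(-13\right)}{3} = - \frac{\left(-13\right) u}{3} = \frac{13 u}{3}$)
$o{\left(w,b \right)} = b + w$
$\frac{\sqrt{o{\left(324,248 \right)} - 147782}}{195281} + \frac{k{\left(-518 \right)}}{E{\left(605 \right)}} = \frac{\sqrt{\left(248 + 324\right) - 147782}}{195281} + \frac{3 - -1036}{\frac{13}{3} \cdot 605} = \sqrt{572 - 147782} \cdot \frac{1}{195281} + \frac{3 + 1036}{\frac{7865}{3}} = \sqrt{-147210} \cdot \frac{1}{195281} + 1039 \cdot \frac{3}{7865} = i \sqrt{147210} \cdot \frac{1}{195281} + \frac{3117}{7865} = \frac{i \sqrt{147210}}{195281} + \frac{3117}{7865} = \frac{3117}{7865} + \frac{i \sqrt{147210}}{195281}$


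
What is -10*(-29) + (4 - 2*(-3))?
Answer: 300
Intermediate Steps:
-10*(-29) + (4 - 2*(-3)) = 290 + (4 + 6) = 290 + 10 = 300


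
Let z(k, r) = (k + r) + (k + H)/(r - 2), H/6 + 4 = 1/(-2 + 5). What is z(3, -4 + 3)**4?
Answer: 390625/81 ≈ 4822.5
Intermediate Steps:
H = -22 (H = -24 + 6/(-2 + 5) = -24 + 6/3 = -24 + 6*(1/3) = -24 + 2 = -22)
z(k, r) = k + r + (-22 + k)/(-2 + r) (z(k, r) = (k + r) + (k - 22)/(r - 2) = (k + r) + (-22 + k)/(-2 + r) = k + r + (-22 + k)/(-2 + r))
z(3, -4 + 3)**4 = ((-22 + (-4 + 3)**2 - 1*3 - 2*(-4 + 3) + 3*(-4 + 3))/(-2 + (-4 + 3)))**4 = ((-22 + (-1)**2 - 3 - 2*(-1) + 3*(-1))/(-2 - 1))**4 = ((-22 + 1 - 3 + 2 - 3)/(-3))**4 = (-1/3*(-25))**4 = (25/3)**4 = 390625/81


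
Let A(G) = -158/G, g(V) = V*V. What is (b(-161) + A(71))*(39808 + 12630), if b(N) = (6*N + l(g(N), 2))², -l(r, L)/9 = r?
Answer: 204306510689482246/71 ≈ 2.8776e+15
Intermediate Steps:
g(V) = V²
l(r, L) = -9*r
b(N) = (-9*N² + 6*N)² (b(N) = (6*N - 9*N²)² = (-9*N² + 6*N)²)
(b(-161) + A(71))*(39808 + 12630) = (9*(-161)²*(-2 + 3*(-161))² - 158/71)*(39808 + 12630) = (9*25921*(-2 - 483)² - 158*1/71)*52438 = (9*25921*(-485)² - 158/71)*52438 = (9*25921*235225 - 158/71)*52438 = (54875405025 - 158/71)*52438 = (3896153756617/71)*52438 = 204306510689482246/71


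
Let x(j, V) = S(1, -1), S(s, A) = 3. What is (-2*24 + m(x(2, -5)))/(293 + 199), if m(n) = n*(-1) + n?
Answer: -4/41 ≈ -0.097561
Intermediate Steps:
x(j, V) = 3
m(n) = 0 (m(n) = -n + n = 0)
(-2*24 + m(x(2, -5)))/(293 + 199) = (-2*24 + 0)/(293 + 199) = (-48 + 0)/492 = -48*1/492 = -4/41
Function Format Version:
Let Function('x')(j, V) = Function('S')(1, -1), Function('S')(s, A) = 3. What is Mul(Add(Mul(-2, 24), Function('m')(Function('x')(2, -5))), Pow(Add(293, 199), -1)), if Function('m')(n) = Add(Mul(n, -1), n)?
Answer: Rational(-4, 41) ≈ -0.097561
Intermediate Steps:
Function('x')(j, V) = 3
Function('m')(n) = 0 (Function('m')(n) = Add(Mul(-1, n), n) = 0)
Mul(Add(Mul(-2, 24), Function('m')(Function('x')(2, -5))), Pow(Add(293, 199), -1)) = Mul(Add(Mul(-2, 24), 0), Pow(Add(293, 199), -1)) = Mul(Add(-48, 0), Pow(492, -1)) = Mul(-48, Rational(1, 492)) = Rational(-4, 41)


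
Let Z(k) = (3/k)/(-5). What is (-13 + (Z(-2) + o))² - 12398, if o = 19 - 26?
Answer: -1200991/100 ≈ -12010.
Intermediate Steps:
o = -7
Z(k) = -3/(5*k) (Z(k) = (3/k)*(-⅕) = -3/(5*k))
(-13 + (Z(-2) + o))² - 12398 = (-13 + (-⅗/(-2) - 7))² - 12398 = (-13 + (-⅗*(-½) - 7))² - 12398 = (-13 + (3/10 - 7))² - 12398 = (-13 - 67/10)² - 12398 = (-197/10)² - 12398 = 38809/100 - 12398 = -1200991/100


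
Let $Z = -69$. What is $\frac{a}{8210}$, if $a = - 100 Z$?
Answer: $\frac{690}{821} \approx 0.84044$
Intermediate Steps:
$a = 6900$ ($a = \left(-100\right) \left(-69\right) = 6900$)
$\frac{a}{8210} = \frac{6900}{8210} = 6900 \cdot \frac{1}{8210} = \frac{690}{821}$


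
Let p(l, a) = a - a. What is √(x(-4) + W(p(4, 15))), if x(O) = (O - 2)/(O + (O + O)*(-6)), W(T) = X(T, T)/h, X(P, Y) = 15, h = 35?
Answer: 3*√770/154 ≈ 0.54056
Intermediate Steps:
p(l, a) = 0
W(T) = 3/7 (W(T) = 15/35 = 15*(1/35) = 3/7)
x(O) = -(-2 + O)/(11*O) (x(O) = (-2 + O)/(O + (2*O)*(-6)) = (-2 + O)/(O - 12*O) = (-2 + O)/((-11*O)) = (-2 + O)*(-1/(11*O)) = -(-2 + O)/(11*O))
√(x(-4) + W(p(4, 15))) = √((1/11)*(2 - 1*(-4))/(-4) + 3/7) = √((1/11)*(-¼)*(2 + 4) + 3/7) = √((1/11)*(-¼)*6 + 3/7) = √(-3/22 + 3/7) = √(45/154) = 3*√770/154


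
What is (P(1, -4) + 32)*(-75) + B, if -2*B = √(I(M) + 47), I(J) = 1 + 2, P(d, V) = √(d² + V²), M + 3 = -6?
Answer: -2400 - 75*√17 - 5*√2/2 ≈ -2712.8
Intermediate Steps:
M = -9 (M = -3 - 6 = -9)
P(d, V) = √(V² + d²)
I(J) = 3
B = -5*√2/2 (B = -√(3 + 47)/2 = -5*√2/2 ≈ -3.5355)
(P(1, -4) + 32)*(-75) + B = (√((-4)² + 1²) + 32)*(-75) - 5*√2/2 = (√(16 + 1) + 32)*(-75) - 5*√2/2 = (√17 + 32)*(-75) - 5*√2/2 = (32 + √17)*(-75) - 5*√2/2 = (-2400 - 75*√17) - 5*√2/2 = -2400 - 75*√17 - 5*√2/2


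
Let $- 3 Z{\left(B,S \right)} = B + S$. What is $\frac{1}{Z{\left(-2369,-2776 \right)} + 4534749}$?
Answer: $\frac{1}{4536464} \approx 2.2044 \cdot 10^{-7}$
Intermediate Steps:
$Z{\left(B,S \right)} = - \frac{B}{3} - \frac{S}{3}$ ($Z{\left(B,S \right)} = - \frac{B + S}{3} = - \frac{B}{3} - \frac{S}{3}$)
$\frac{1}{Z{\left(-2369,-2776 \right)} + 4534749} = \frac{1}{\left(\left(- \frac{1}{3}\right) \left(-2369\right) - - \frac{2776}{3}\right) + 4534749} = \frac{1}{\left(\frac{2369}{3} + \frac{2776}{3}\right) + 4534749} = \frac{1}{1715 + 4534749} = \frac{1}{4536464}$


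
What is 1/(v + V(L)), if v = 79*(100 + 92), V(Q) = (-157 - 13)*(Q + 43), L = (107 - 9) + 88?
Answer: -1/23762 ≈ -4.2084e-5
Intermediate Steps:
L = 186 (L = 98 + 88 = 186)
V(Q) = -7310 - 170*Q (V(Q) = -170*(43 + Q) = -7310 - 170*Q)
v = 15168 (v = 79*192 = 15168)
1/(v + V(L)) = 1/(15168 + (-7310 - 170*186)) = 1/(15168 + (-7310 - 31620)) = 1/(15168 - 38930) = 1/(-23762) = -1/23762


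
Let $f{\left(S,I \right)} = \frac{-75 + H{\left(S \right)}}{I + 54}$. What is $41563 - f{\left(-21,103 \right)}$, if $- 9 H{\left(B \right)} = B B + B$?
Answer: $\frac{19576538}{471} \approx 41564.0$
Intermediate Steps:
$H{\left(B \right)} = - \frac{B}{9} - \frac{B^{2}}{9}$ ($H{\left(B \right)} = - \frac{B B + B}{9} = - \frac{B^{2} + B}{9} = - \frac{B + B^{2}}{9} = - \frac{B}{9} - \frac{B^{2}}{9}$)
$f{\left(S,I \right)} = \frac{-75 - \frac{S \left(1 + S\right)}{9}}{54 + I}$ ($f{\left(S,I \right)} = \frac{-75 - \frac{S \left(1 + S\right)}{9}}{I + 54} = \frac{-75 - \frac{S \left(1 + S\right)}{9}}{54 + I}$)
$41563 - f{\left(-21,103 \right)} = 41563 - \frac{-675 - - 21 \left(1 - 21\right)}{9 \left(54 + 103\right)} = 41563 - \frac{-675 - \left(-21\right) \left(-20\right)}{9 \cdot 157} = 41563 - \frac{1}{9} \cdot \frac{1}{157} \left(-675 - 420\right) = 41563 - \frac{1}{9} \cdot \frac{1}{157} \left(-1095\right) = 41563 - - \frac{365}{471} = 41563 + \frac{365}{471} = \frac{19576538}{471}$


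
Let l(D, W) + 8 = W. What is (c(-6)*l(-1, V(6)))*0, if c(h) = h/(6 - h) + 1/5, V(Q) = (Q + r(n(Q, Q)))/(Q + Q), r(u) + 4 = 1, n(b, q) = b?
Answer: 0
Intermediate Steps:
r(u) = -3 (r(u) = -4 + 1 = -3)
V(Q) = (-3 + Q)/(2*Q) (V(Q) = (Q - 3)/(Q + Q) = (-3 + Q)/((2*Q)) = (-3 + Q)*(1/(2*Q)) = (-3 + Q)/(2*Q))
c(h) = ⅕ + h/(6 - h) (c(h) = h/(6 - h) + 1*(⅕) = h/(6 - h) + ⅕ = ⅕ + h/(6 - h))
l(D, W) = -8 + W
(c(-6)*l(-1, V(6)))*0 = ((2*(-3 - 2*(-6))/(5*(-6 - 6)))*(-8 + (½)*(-3 + 6)/6))*0 = (((⅖)*(-3 + 12)/(-12))*(-8 + (½)*(⅙)*3))*0 = (((⅖)*(-1/12)*9)*(-8 + ¼))*0 = -3/10*(-31/4)*0 = (93/40)*0 = 0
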